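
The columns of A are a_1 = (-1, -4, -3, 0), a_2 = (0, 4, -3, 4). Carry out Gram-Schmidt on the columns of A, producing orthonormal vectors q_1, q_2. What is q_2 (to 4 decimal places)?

q_2 = (-0.0430, 0.4674, -0.6088, 0.6396)

a_1 = (-1, -4, -3, 0); ‖a_1‖ = 5.0990, so q_1 = (-0.1961, -0.7845, -0.5883, 0.0000).
q_1·a_2 = (-0.1961)·0 + (-0.7845)·4 + (-0.5883)·(-3) + 0.0000·4 = -1.3728.
u_2 = a_2 + 1.3728·q_1 = (-0.2692, 2.9231, -3.8077, 4.0000).
‖u_2‖ = 6.2542, so q_2 = (-0.0430, 0.4674, -0.6088, 0.6396).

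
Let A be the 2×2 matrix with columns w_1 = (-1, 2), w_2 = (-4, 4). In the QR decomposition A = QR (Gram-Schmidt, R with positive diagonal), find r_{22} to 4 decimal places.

e_1 = w_1/‖w_1‖ = (-1, 2)/2.2361 = (-0.4472, 0.8944).
r_{12} = e_1·w_2 = 5.3666.
u_2 = w_2 − 5.3666·e_1 = (-1.6000, -0.8000).
r_{22} = ‖u_2‖ = 1.7889.

r_{22} = 1.7889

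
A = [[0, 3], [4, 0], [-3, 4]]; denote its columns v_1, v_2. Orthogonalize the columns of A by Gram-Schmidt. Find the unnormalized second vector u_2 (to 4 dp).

u_2 = (3.0000, 1.9200, 2.5600)

v_1 = (0, 4, -3); ‖v_1‖ = 5.0000, so e_1 = (0.0000, 0.8000, -0.6000).
e_1·v_2 = 0.0000·3 + 0.8000·0 + (-0.6000)·4 = -2.4000.
u_2 = v_2 + 2.4000·e_1 = (3.0000, 1.9200, 2.5600).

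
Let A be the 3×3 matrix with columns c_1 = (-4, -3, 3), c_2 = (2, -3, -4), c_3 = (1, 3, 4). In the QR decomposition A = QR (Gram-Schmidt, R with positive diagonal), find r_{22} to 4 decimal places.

e_1 = c_1/‖c_1‖ = (-4, -3, 3)/5.8310 = (-0.6860, -0.5145, 0.5145).
r_{12} = e_1·c_2 = -1.8865.
u_2 = c_2 + 1.8865·e_1 = (0.7059, -3.9706, -3.0294).
r_{22} = ‖u_2‖ = 5.0439.

r_{22} = 5.0439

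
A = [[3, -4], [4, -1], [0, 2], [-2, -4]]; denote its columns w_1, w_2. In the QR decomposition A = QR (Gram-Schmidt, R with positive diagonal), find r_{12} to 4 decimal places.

w_1 = (3, 4, 0, -2); ‖w_1‖ = 5.3852, so q_1 = (0.5571, 0.7428, 0.0000, -0.3714).
r_{12} = q_1·w_2 = -1.4856.

r_{12} = -1.4856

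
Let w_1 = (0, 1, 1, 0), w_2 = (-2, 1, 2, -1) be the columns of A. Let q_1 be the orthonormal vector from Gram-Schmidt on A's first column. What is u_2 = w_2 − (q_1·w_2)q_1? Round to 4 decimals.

u_2 = (-2.0000, -0.5000, 0.5000, -1.0000)

w_1 = (0, 1, 1, 0); ‖w_1‖ = 1.4142, so q_1 = (0.0000, 0.7071, 0.7071, 0.0000).
q_1·w_2 = 0.0000·(-2) + 0.7071·1 + 0.7071·2 + 0.0000·(-1) = 2.1213.
u_2 = w_2 − 2.1213·q_1 = (-2.0000, -0.5000, 0.5000, -1.0000).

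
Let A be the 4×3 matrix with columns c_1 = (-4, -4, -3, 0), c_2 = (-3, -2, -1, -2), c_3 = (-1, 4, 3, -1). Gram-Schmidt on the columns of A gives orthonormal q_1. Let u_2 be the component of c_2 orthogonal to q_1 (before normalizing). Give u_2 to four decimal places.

u_2 = (-0.7561, 0.2439, 0.6829, -2.0000)

c_1 = (-4, -4, -3, 0); ‖c_1‖ = 6.4031, so q_1 = (-0.6247, -0.6247, -0.4685, 0.0000).
q_1·c_2 = (-0.6247)·(-3) + (-0.6247)·(-2) + (-0.4685)·(-1) + 0.0000·(-2) = 3.5920.
u_2 = c_2 − 3.5920·q_1 = (-0.7561, 0.2439, 0.6829, -2.0000).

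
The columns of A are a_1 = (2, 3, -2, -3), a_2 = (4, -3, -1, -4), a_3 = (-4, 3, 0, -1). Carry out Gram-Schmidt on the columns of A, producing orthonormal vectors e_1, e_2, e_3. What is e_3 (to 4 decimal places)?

e_3 = (-0.7301, -0.1164, 0.0950, -0.6666)

a_1 = (2, 3, -2, -3); ‖a_1‖ = 5.0990, so e_1 = (0.3922, 0.5883, -0.3922, -0.5883).
e_1·a_2 = 0.3922·4 + 0.5883·(-3) + (-0.3922)·(-1) + (-0.5883)·(-4) = 2.5495.
u_2 = a_2 − 2.5495·e_1 = (3.0000, -4.5000, 0.0000, -2.5000).
‖u_2‖ = 5.9582, so e_2 = (0.5035, -0.7553, 0.0000, -0.4196).
e_1·a_3 = 0.3922·(-4) + 0.5883·3 + (-0.3922)·0 + (-0.5883)·(-1) = 0.7845; e_2·a_3 = 0.5035·(-4) + (-0.7553)·3 + 0.0000·0 + (-0.4196)·(-1) = -3.8602.
u_3 = a_3 − 0.7845·e_1 + 3.8602·e_2 = (-2.3640, -0.3770, 0.3077, -2.1582).
‖u_3‖ = 3.2378, so e_3 = (-0.7301, -0.1164, 0.0950, -0.6666).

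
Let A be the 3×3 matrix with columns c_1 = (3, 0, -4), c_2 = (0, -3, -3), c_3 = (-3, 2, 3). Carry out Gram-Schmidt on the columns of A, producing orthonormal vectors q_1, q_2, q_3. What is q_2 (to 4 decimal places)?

c_1 = (3, 0, -4); ‖c_1‖ = 5.0000, so q_1 = (0.6000, 0.0000, -0.8000).
q_1·c_2 = 0.6000·0 + 0.0000·(-3) + (-0.8000)·(-3) = 2.4000.
u_2 = c_2 − 2.4000·q_1 = (-1.4400, -3.0000, -1.0800).
‖u_2‖ = 3.4986, so q_2 = (-0.4116, -0.8575, -0.3087).

q_2 = (-0.4116, -0.8575, -0.3087)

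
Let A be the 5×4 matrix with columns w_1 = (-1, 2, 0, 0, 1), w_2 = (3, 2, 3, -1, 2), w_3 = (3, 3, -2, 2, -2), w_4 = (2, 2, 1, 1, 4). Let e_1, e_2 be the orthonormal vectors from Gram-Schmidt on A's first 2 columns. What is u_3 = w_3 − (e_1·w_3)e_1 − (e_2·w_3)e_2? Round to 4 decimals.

w_1 = (-1, 2, 0, 0, 1); ‖w_1‖ = 2.4495, so e_1 = (-0.4082, 0.8165, 0.0000, 0.0000, 0.4082).
e_1·w_2 = (-0.4082)·3 + 0.8165·2 + 0.0000·3 + 0.0000·(-1) + 0.4082·2 = 1.2247.
u_2 = w_2 − 1.2247·e_1 = (3.5000, 1.0000, 3.0000, -1.0000, 1.5000).
‖u_2‖ = 5.0498, so e_2 = (0.6931, 0.1980, 0.5941, -0.1980, 0.2970).
e_1·w_3 = (-0.4082)·3 + 0.8165·3 + 0.0000·(-2) + 0.0000·2 + 0.4082·(-2) = 0.4082; e_2·w_3 = 0.6931·3 + 0.1980·3 + 0.5941·(-2) + (-0.1980)·2 + 0.2970·(-2) = 0.4951.
u_3 = w_3 − 0.4082·e_1 − 0.4951·e_2 = (2.8235, 2.5686, -2.2941, 2.0980, -2.3137).

u_3 = (2.8235, 2.5686, -2.2941, 2.0980, -2.3137)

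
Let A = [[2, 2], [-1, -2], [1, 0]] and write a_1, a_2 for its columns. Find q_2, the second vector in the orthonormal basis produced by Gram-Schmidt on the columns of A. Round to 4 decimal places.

q_2 = (0.0000, -0.7071, -0.7071)

a_1 = (2, -1, 1); ‖a_1‖ = 2.4495, so q_1 = (0.8165, -0.4082, 0.4082).
q_1·a_2 = 0.8165·2 + (-0.4082)·(-2) + 0.4082·0 = 2.4495.
u_2 = a_2 − 2.4495·q_1 = (0.0000, -1.0000, -1.0000).
‖u_2‖ = 1.4142, so q_2 = (0.0000, -0.7071, -0.7071).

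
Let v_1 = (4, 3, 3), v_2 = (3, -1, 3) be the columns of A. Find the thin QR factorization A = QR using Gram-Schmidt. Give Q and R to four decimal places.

Q = [[0.6860, 0.2867], [0.5145, -0.8410], [0.5145, 0.4587]], R = [[5.8310, 3.0870], [0.0000, 3.0774]]

v_1 = (4, 3, 3); ‖v_1‖ = 5.8310, so e_1 = (0.6860, 0.5145, 0.5145).
e_1·v_2 = 0.6860·3 + 0.5145·(-1) + 0.5145·3 = 3.0870.
u_2 = v_2 − 3.0870·e_1 = (0.8824, -2.5882, 1.4118).
‖u_2‖ = 3.0774, so e_2 = (0.2867, -0.8410, 0.4587).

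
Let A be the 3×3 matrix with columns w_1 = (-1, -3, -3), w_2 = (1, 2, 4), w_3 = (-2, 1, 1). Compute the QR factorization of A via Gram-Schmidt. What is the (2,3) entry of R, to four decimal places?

e_1 = w_1/‖w_1‖ = (-1, -3, -3)/4.3589 = (-0.2294, -0.6882, -0.6882).
r_{12} = e_1·w_2 = -4.3589.
u_2 = w_2 + 4.3589·e_1 = (0.0000, -1.0000, 1.0000).
‖u_2‖ = 1.4142, so e_2 = (0.0000, -0.7071, 0.7071).
r_{23} = e_2·w_3 = 0.0000.

r_{23} = 0.0000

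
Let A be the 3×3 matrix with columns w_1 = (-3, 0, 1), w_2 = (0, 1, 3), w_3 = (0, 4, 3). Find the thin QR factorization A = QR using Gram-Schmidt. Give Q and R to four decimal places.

Q = [[-0.9487, 0.2983, -0.1048], [0.0000, 0.3315, 0.9435], [0.3162, 0.8950, -0.3145]], R = [[3.1623, 0.9487, 0.9487], [0.0000, 3.0166, 4.0111], [0.0000, 0.0000, 2.8304]]

e_1 = w_1/‖w_1‖ = (-3, 0, 1)/3.1623 = (-0.9487, 0.0000, 0.3162).
r_{12} = e_1·w_2 = 0.9487.
u_2 = w_2 − 0.9487·e_1 = (0.9000, 1.0000, 2.7000).
‖u_2‖ = 3.0166, so e_2 = (0.2983, 0.3315, 0.8950).
r_{13} = e_1·w_3 = 0.9487; r_{23} = e_2·w_3 = 4.0111.
u_3 = w_3 − 0.9487·e_1 − 4.0111·e_2 = (-0.2967, 2.6703, -0.8901).
‖u_3‖ = 2.8304, so e_3 = (-0.1048, 0.9435, -0.3145).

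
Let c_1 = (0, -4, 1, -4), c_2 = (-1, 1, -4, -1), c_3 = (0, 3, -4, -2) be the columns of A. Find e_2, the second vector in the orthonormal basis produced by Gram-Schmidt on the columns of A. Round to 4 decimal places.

e_1 = c_1/‖c_1‖ = (0, -4, 1, -4)/5.7446 = (0.0000, -0.6963, 0.1741, -0.6963).
r_{12} = e_1·c_2 = -0.6963.
u_2 = c_2 + 0.6963·e_1 = (-1.0000, 0.5152, -3.8788, -1.4848).
‖u_2‖ = 4.3029, so e_2 = (-0.2324, 0.1197, -0.9014, -0.3451).

e_2 = (-0.2324, 0.1197, -0.9014, -0.3451)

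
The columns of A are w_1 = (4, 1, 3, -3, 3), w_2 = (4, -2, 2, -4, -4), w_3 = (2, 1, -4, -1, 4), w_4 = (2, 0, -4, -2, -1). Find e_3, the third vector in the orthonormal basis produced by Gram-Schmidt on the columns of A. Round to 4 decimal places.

e_1 = w_1/‖w_1‖ = (4, 1, 3, -3, 3)/6.6332 = (0.6030, 0.1508, 0.4523, -0.4523, 0.4523).
r_{12} = e_1·w_2 = 3.0151.
u_2 = w_2 − 3.0151·e_1 = (2.1818, -2.4545, 0.6364, -2.6364, -5.3636).
‖u_2‖ = 6.8490, so e_2 = (0.3186, -0.3584, 0.0929, -0.3849, -0.7831).
r_{13} = e_1·w_3 = 1.8091; r_{23} = e_2·w_3 = -2.8405.
u_3 = w_3 − 1.8091·e_1 + 2.8405·e_2 = (1.8140, -0.2907, -4.5543, -1.2752, 0.9574).
‖u_3‖ = 5.1632, so e_3 = (0.3513, -0.0563, -0.8821, -0.2470, 0.1854).

e_3 = (0.3513, -0.0563, -0.8821, -0.2470, 0.1854)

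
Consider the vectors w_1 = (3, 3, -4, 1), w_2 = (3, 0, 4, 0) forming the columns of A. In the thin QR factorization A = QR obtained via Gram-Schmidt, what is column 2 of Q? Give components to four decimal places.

w_1 = (3, 3, -4, 1); ‖w_1‖ = 5.9161, so e_1 = (0.5071, 0.5071, -0.6761, 0.1690).
e_1·w_2 = 0.5071·3 + 0.5071·0 + (-0.6761)·4 + 0.1690·0 = -1.1832.
u_2 = w_2 + 1.1832·e_1 = (3.6000, 0.6000, 3.2000, 0.2000).
‖u_2‖ = 4.8580, so e_2 = (0.7410, 0.1235, 0.6587, 0.0412).

e_2 = (0.7410, 0.1235, 0.6587, 0.0412)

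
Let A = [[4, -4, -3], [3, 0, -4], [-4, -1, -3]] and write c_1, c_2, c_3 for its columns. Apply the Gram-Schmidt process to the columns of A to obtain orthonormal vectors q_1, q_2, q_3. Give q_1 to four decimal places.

q_1 = c_1/‖c_1‖ = (4, 3, -4)/6.4031 = (0.6247, 0.4685, -0.6247).

q_1 = (0.6247, 0.4685, -0.6247)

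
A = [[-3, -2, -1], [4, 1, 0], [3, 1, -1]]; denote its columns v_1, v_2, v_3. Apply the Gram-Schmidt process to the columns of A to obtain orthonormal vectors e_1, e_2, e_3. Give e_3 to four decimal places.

v_1 = (-3, 4, 3); ‖v_1‖ = 5.8310, so e_1 = (-0.5145, 0.6860, 0.5145).
e_1·v_2 = (-0.5145)·(-2) + 0.6860·1 + 0.5145·1 = 2.2295.
u_2 = v_2 − 2.2295·e_1 = (-0.8529, -0.5294, -0.1471).
‖u_2‖ = 1.0146, so e_2 = (-0.8407, -0.5218, -0.1449).
e_1·v_3 = (-0.5145)·(-1) + 0.6860·0 + 0.5145·(-1) = 0.0000; e_2·v_3 = (-0.8407)·(-1) + (-0.5218)·0 + (-0.1449)·(-1) = 0.9856.
u_3 = v_3 + 0.0000·e_1 − 0.9856·e_2 = (-0.1714, 0.5143, -0.8571).
‖u_3‖ = 1.0142, so e_3 = (-0.1690, 0.5071, -0.8452).

e_3 = (-0.1690, 0.5071, -0.8452)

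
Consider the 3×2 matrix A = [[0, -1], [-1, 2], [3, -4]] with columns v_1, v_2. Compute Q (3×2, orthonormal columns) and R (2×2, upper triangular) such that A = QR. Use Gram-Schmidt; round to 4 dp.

v_1 = (0, -1, 3); ‖v_1‖ = 3.1623, so q_1 = (0.0000, -0.3162, 0.9487).
q_1·v_2 = 0.0000·(-1) + (-0.3162)·2 + 0.9487·(-4) = -4.4272.
u_2 = v_2 + 4.4272·q_1 = (-1.0000, 0.6000, 0.2000).
‖u_2‖ = 1.1832, so q_2 = (-0.8452, 0.5071, 0.1690).

Q = [[0.0000, -0.8452], [-0.3162, 0.5071], [0.9487, 0.1690]], R = [[3.1623, -4.4272], [0.0000, 1.1832]]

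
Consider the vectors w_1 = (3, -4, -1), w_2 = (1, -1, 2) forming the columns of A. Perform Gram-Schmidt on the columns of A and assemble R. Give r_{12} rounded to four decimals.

r_{12} = 0.9806

e_1 = w_1/‖w_1‖ = (3, -4, -1)/5.0990 = (0.5883, -0.7845, -0.1961).
r_{12} = e_1·w_2 = 0.9806.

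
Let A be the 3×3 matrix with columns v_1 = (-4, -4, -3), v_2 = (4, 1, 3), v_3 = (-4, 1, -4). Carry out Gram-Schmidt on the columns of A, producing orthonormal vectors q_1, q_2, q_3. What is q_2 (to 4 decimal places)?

q_1 = v_1/‖v_1‖ = (-4, -4, -3)/6.4031 = (-0.6247, -0.6247, -0.4685).
r_{12} = q_1·v_2 = -4.5290.
u_2 = v_2 + 4.5290·q_1 = (1.1707, -1.8293, 0.8780).
‖u_2‖ = 2.3426, so q_2 = (0.4998, -0.7809, 0.3748).

q_2 = (0.4998, -0.7809, 0.3748)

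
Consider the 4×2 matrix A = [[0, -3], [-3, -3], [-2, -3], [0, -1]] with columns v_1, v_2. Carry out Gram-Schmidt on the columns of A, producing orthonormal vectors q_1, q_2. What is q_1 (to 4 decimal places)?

q_1 = (0.0000, -0.8321, -0.5547, 0.0000)

v_1 = (0, -3, -2, 0); ‖v_1‖ = 3.6056, so q_1 = (0.0000, -0.8321, -0.5547, 0.0000).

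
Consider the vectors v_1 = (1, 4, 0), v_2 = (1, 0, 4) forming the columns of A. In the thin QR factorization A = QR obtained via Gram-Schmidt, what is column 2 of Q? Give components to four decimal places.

v_1 = (1, 4, 0); ‖v_1‖ = 4.1231, so e_1 = (0.2425, 0.9701, 0.0000).
e_1·v_2 = 0.2425·1 + 0.9701·0 + 0.0000·4 = 0.2425.
u_2 = v_2 − 0.2425·e_1 = (0.9412, -0.2353, 4.0000).
‖u_2‖ = 4.1160, so e_2 = (0.2287, -0.0572, 0.9718).

e_2 = (0.2287, -0.0572, 0.9718)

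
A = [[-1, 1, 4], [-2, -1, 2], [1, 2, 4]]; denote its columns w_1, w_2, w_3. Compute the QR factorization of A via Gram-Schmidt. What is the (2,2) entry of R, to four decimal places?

q_1 = w_1/‖w_1‖ = (-1, -2, 1)/2.4495 = (-0.4082, -0.8165, 0.4082).
r_{12} = q_1·w_2 = 1.2247.
u_2 = w_2 − 1.2247·q_1 = (1.5000, 0.0000, 1.5000).
r_{22} = ‖u_2‖ = 2.1213.

r_{22} = 2.1213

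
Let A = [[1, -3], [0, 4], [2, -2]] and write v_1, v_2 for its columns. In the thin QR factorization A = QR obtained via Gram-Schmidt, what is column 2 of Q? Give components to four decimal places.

e_1 = v_1/‖v_1‖ = (1, 0, 2)/2.2361 = (0.4472, 0.0000, 0.8944).
r_{12} = e_1·v_2 = -3.1305.
u_2 = v_2 + 3.1305·e_1 = (-1.6000, 4.0000, 0.8000).
‖u_2‖ = 4.3818, so e_2 = (-0.3651, 0.9129, 0.1826).

e_2 = (-0.3651, 0.9129, 0.1826)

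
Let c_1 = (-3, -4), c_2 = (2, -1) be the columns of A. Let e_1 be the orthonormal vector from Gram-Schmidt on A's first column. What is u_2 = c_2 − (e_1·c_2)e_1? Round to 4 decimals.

u_2 = (1.7600, -1.3200)

e_1 = c_1/‖c_1‖ = (-3, -4)/5.0000 = (-0.6000, -0.8000).
r_{12} = e_1·c_2 = -0.4000.
u_2 = c_2 + 0.4000·e_1 = (1.7600, -1.3200).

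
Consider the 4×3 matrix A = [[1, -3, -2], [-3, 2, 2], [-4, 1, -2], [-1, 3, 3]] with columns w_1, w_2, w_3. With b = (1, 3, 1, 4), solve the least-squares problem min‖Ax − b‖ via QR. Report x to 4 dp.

w_1 = (1, -3, -4, -1); ‖w_1‖ = 5.1962, so e_1 = (0.1925, -0.5774, -0.7698, -0.1925).
e_1·w_2 = 0.1925·(-3) + (-0.5774)·2 + (-0.7698)·1 + (-0.1925)·3 = -3.0792.
u_2 = w_2 + 3.0792·e_1 = (-2.4074, 0.2222, -1.3704, 2.4074).
‖u_2‖ = 3.6768, so e_2 = (-0.6548, 0.0604, -0.3727, 0.6548).
e_1·w_3 = 0.1925·(-2) + (-0.5774)·2 + (-0.7698)·(-2) + (-0.1925)·3 = -0.5774; e_2·w_3 = (-0.6548)·(-2) + 0.0604·2 + (-0.3727)·(-2) + 0.6548·3 = 4.1401.
u_3 = w_3 + 0.5774·e_1 − 4.1401·e_2 = (0.8219, 1.4164, -0.9014, 0.1781).
‖u_3‖ = 1.8778, so e_3 = (0.4377, 0.7543, -0.4800, 0.0948).
Qᵀb = (-3.0792, 1.7729, 2.6000).
Back-substitute: x_3 = 2.6000/1.8778 = 1.3846.
x_2 = (1.7729 − 4.1401·1.3846)/3.6768 = -1.0769.
x_1 = (-3.0792 + 3.0792·(-1.0769) + 0.5774·1.3846)/5.1962 = -1.0769.

x = (-1.0769, -1.0769, 1.3846)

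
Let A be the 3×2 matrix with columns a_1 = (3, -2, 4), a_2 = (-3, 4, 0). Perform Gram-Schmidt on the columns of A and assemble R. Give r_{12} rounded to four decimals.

a_1 = (3, -2, 4); ‖a_1‖ = 5.3852, so e_1 = (0.5571, -0.3714, 0.7428).
r_{12} = e_1·a_2 = -3.1568.

r_{12} = -3.1568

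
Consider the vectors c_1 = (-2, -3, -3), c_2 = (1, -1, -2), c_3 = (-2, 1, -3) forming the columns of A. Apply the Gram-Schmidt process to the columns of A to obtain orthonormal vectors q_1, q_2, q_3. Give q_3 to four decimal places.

q_3 = (-0.3293, 0.7683, -0.5488)

c_1 = (-2, -3, -3); ‖c_1‖ = 4.6904, so q_1 = (-0.4264, -0.6396, -0.6396).
q_1·c_2 = (-0.4264)·1 + (-0.6396)·(-1) + (-0.6396)·(-2) = 1.4924.
u_2 = c_2 − 1.4924·q_1 = (1.6364, -0.0455, -1.0455).
‖u_2‖ = 1.9424, so q_2 = (0.8425, -0.0234, -0.5382).
q_1·c_3 = (-0.4264)·(-2) + (-0.6396)·1 + (-0.6396)·(-3) = 2.1320; q_2·c_3 = 0.8425·(-2) + (-0.0234)·1 + (-0.5382)·(-3) = -0.0936.
u_3 = c_3 − 2.1320·q_1 + 0.0936·q_2 = (-1.0120, 2.3614, -1.6867).
‖u_3‖ = 3.0734, so q_3 = (-0.3293, 0.7683, -0.5488).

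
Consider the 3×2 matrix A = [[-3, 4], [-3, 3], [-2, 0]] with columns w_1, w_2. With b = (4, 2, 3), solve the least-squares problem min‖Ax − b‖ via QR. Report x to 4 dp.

w_1 = (-3, -3, -2); ‖w_1‖ = 4.6904, so q_1 = (-0.6396, -0.6396, -0.4264).
q_1·w_2 = (-0.6396)·4 + (-0.6396)·3 + (-0.4264)·0 = -4.4772.
u_2 = w_2 + 4.4772·q_1 = (1.1364, 0.1364, -1.9091).
‖u_2‖ = 2.2259, so q_2 = (0.5105, 0.0613, -0.8577).
Qᵀb = (-5.1168, -0.4084).
Back-substitute: x_2 = -0.4084/2.2259 = -0.1835.
x_1 = (-5.1168 + 4.4772·(-0.1835))/4.6904 = -1.2661.

x = (-1.2661, -0.1835)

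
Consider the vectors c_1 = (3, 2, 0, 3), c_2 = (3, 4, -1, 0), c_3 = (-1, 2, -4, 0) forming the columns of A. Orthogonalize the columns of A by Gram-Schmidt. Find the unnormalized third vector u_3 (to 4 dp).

u_3 = (-1.5724, 0.3392, -3.3604, 1.3463)

c_1 = (3, 2, 0, 3); ‖c_1‖ = 4.6904, so q_1 = (0.6396, 0.4264, 0.0000, 0.6396).
q_1·c_2 = 0.6396·3 + 0.4264·4 + 0.0000·(-1) + 0.6396·0 = 3.6244.
u_2 = c_2 − 3.6244·q_1 = (0.6818, 2.4545, -1.0000, -2.3182).
‖u_2‖ = 3.5866, so q_2 = (0.1901, 0.6844, -0.2788, -0.6463).
q_1·c_3 = 0.6396·(-1) + 0.4264·2 + 0.0000·(-4) + 0.6396·0 = 0.2132; q_2·c_3 = 0.1901·(-1) + 0.6844·2 + (-0.2788)·(-4) + (-0.6463)·0 = 2.2939.
u_3 = c_3 − 0.2132·q_1 − 2.2939·q_2 = (-1.5724, 0.3392, -3.3604, 1.3463).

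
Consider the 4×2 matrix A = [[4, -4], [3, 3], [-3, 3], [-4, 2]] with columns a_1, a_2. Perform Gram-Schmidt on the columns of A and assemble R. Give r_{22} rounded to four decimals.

r_{22} = 5.1459

e_1 = a_1/‖a_1‖ = (4, 3, -3, -4)/7.0711 = (0.5657, 0.4243, -0.4243, -0.5657).
r_{12} = e_1·a_2 = -3.3941.
u_2 = a_2 + 3.3941·e_1 = (-2.0800, 4.4400, 1.5600, 0.0800).
r_{22} = ‖u_2‖ = 5.1459.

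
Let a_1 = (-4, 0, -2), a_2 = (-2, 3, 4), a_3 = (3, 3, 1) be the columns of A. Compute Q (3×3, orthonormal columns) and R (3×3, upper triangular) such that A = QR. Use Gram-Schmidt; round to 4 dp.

e_1 = a_1/‖a_1‖ = (-4, 0, -2)/4.4721 = (-0.8944, 0.0000, -0.4472).
r_{12} = e_1·a_2 = 0.0000.
u_2 = a_2 + 0.0000·e_1 = (-2.0000, 3.0000, 4.0000).
‖u_2‖ = 5.3852, so e_2 = (-0.3714, 0.5571, 0.7428).
r_{13} = e_1·a_3 = -3.1305; r_{23} = e_2·a_3 = 1.2999.
u_3 = a_3 + 3.1305·e_1 − 1.2999·e_2 = (0.6828, 2.2759, -1.3655).
‖u_3‖ = 2.7405, so e_3 = (0.2491, 0.8305, -0.4983).

Q = [[-0.8944, -0.3714, 0.2491], [0.0000, 0.5571, 0.8305], [-0.4472, 0.7428, -0.4983]], R = [[4.4721, 0.0000, -3.1305], [0.0000, 5.3852, 1.2999], [0.0000, 0.0000, 2.7405]]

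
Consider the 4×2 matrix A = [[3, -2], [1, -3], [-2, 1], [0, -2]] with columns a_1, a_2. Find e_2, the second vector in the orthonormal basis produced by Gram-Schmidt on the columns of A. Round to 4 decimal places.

e_1 = a_1/‖a_1‖ = (3, 1, -2, 0)/3.7417 = (0.8018, 0.2673, -0.5345, 0.0000).
r_{12} = e_1·a_2 = -2.9399.
u_2 = a_2 + 2.9399·e_1 = (0.3571, -2.2143, -0.5714, -2.0000).
‖u_2‖ = 3.0589, so e_2 = (0.1168, -0.7239, -0.1868, -0.6538).

e_2 = (0.1168, -0.7239, -0.1868, -0.6538)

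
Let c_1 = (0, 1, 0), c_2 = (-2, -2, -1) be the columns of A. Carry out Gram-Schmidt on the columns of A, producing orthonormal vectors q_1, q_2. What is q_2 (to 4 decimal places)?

q_2 = (-0.8944, 0.0000, -0.4472)

c_1 = (0, 1, 0); ‖c_1‖ = 1.0000, so q_1 = (0.0000, 1.0000, 0.0000).
q_1·c_2 = 0.0000·(-2) + 1.0000·(-2) + 0.0000·(-1) = -2.0000.
u_2 = c_2 + 2.0000·q_1 = (-2.0000, 0.0000, -1.0000).
‖u_2‖ = 2.2361, so q_2 = (-0.8944, 0.0000, -0.4472).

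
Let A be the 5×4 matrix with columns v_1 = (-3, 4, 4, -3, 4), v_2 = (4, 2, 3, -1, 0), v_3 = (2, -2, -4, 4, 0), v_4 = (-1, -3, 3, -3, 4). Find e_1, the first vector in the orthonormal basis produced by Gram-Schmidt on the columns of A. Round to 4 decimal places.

e_1 = (-0.3693, 0.4924, 0.4924, -0.3693, 0.4924)

v_1 = (-3, 4, 4, -3, 4); ‖v_1‖ = 8.1240, so e_1 = (-0.3693, 0.4924, 0.4924, -0.3693, 0.4924).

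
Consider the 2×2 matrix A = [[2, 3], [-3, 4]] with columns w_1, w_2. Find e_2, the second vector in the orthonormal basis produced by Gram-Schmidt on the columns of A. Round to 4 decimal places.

w_1 = (2, -3); ‖w_1‖ = 3.6056, so e_1 = (0.5547, -0.8321).
e_1·w_2 = 0.5547·3 + (-0.8321)·4 = -1.6641.
u_2 = w_2 + 1.6641·e_1 = (3.9231, 2.6154).
‖u_2‖ = 4.7150, so e_2 = (0.8321, 0.5547).

e_2 = (0.8321, 0.5547)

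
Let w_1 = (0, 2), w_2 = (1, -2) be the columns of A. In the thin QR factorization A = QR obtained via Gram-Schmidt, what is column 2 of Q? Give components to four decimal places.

e_2 = (1.0000, 0.0000)

e_1 = w_1/‖w_1‖ = (0, 2)/2.0000 = (0.0000, 1.0000).
r_{12} = e_1·w_2 = -2.0000.
u_2 = w_2 + 2.0000·e_1 = (1.0000, 0.0000).
‖u_2‖ = 1.0000, so e_2 = (1.0000, 0.0000).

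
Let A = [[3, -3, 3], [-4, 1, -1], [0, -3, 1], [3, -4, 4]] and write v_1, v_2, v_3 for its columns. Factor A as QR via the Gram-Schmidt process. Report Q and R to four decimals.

v_1 = (3, -4, 0, 3); ‖v_1‖ = 5.8310, so q_1 = (0.5145, -0.6860, 0.0000, 0.5145).
q_1·v_2 = 0.5145·(-3) + (-0.6860)·1 + 0.0000·(-3) + 0.5145·(-4) = -4.2875.
u_2 = v_2 + 4.2875·q_1 = (-0.7941, -1.9412, -3.0000, -1.7941).
‖u_2‖ = 4.0765, so q_2 = (-0.1948, -0.4762, -0.7359, -0.4401).
q_1·v_3 = 0.5145·3 + (-0.6860)·(-1) + 0.0000·1 + 0.5145·4 = 4.2875; q_2·v_3 = (-0.1948)·3 + (-0.4762)·(-1) + (-0.7359)·1 + (-0.4401)·4 = -2.6046.
u_3 = v_3 − 4.2875·q_1 + 2.6046·q_2 = (0.2867, 0.7009, -0.9168, 0.6478).
‖u_3‖ = 1.3541, so q_3 = (0.2117, 0.5176, -0.6771, 0.4784).

Q = [[0.5145, -0.1948, 0.2117], [-0.6860, -0.4762, 0.5176], [0.0000, -0.7359, -0.6771], [0.5145, -0.4401, 0.4784]], R = [[5.8310, -4.2875, 4.2875], [0.0000, 4.0765, -2.6046], [0.0000, 0.0000, 1.3541]]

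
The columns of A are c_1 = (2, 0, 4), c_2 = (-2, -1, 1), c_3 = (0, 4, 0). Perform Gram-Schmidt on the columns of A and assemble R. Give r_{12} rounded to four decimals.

r_{12} = 0.0000

c_1 = (2, 0, 4); ‖c_1‖ = 4.4721, so q_1 = (0.4472, 0.0000, 0.8944).
r_{12} = q_1·c_2 = 0.0000.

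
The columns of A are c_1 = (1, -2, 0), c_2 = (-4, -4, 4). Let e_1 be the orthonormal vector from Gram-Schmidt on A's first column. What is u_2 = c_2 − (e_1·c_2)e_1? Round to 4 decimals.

u_2 = (-4.8000, -2.4000, 4.0000)

c_1 = (1, -2, 0); ‖c_1‖ = 2.2361, so e_1 = (0.4472, -0.8944, 0.0000).
e_1·c_2 = 0.4472·(-4) + (-0.8944)·(-4) + 0.0000·4 = 1.7889.
u_2 = c_2 − 1.7889·e_1 = (-4.8000, -2.4000, 4.0000).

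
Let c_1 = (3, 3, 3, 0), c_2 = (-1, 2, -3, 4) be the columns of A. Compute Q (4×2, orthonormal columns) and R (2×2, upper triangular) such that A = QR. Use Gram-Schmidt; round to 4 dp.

Q = [[0.5774, -0.0623], [0.5774, 0.4981], [0.5774, -0.4358], [0.0000, 0.7471]], R = [[5.1962, -1.1547], [0.0000, 5.3541]]

c_1 = (3, 3, 3, 0); ‖c_1‖ = 5.1962, so q_1 = (0.5774, 0.5774, 0.5774, 0.0000).
q_1·c_2 = 0.5774·(-1) + 0.5774·2 + 0.5774·(-3) + 0.0000·4 = -1.1547.
u_2 = c_2 + 1.1547·q_1 = (-0.3333, 2.6667, -2.3333, 4.0000).
‖u_2‖ = 5.3541, so q_2 = (-0.0623, 0.4981, -0.4358, 0.7471).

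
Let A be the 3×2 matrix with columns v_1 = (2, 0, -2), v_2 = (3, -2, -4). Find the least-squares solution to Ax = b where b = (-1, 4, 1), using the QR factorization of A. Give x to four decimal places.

v_1 = (2, 0, -2); ‖v_1‖ = 2.8284, so e_1 = (0.7071, 0.0000, -0.7071).
e_1·v_2 = 0.7071·3 + 0.0000·(-2) + (-0.7071)·(-4) = 4.9497.
u_2 = v_2 − 4.9497·e_1 = (-0.5000, -2.0000, -0.5000).
‖u_2‖ = 2.1213, so e_2 = (-0.2357, -0.9428, -0.2357).
Qᵀb = (-1.4142, -3.7712).
Back-substitute: x_2 = -3.7712/2.1213 = -1.7778.
x_1 = (-1.4142 − 4.9497·(-1.7778))/2.8284 = 2.6111.

x = (2.6111, -1.7778)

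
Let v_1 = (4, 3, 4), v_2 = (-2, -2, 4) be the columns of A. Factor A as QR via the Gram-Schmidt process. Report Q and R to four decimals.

v_1 = (4, 3, 4); ‖v_1‖ = 6.4031, so q_1 = (0.6247, 0.4685, 0.6247).
q_1·v_2 = 0.6247·(-2) + 0.4685·(-2) + 0.6247·4 = 0.3123.
u_2 = v_2 − 0.3123·q_1 = (-2.1951, -2.1463, 3.8049).
‖u_2‖ = 4.8890, so q_2 = (-0.4490, -0.4390, 0.7783).

Q = [[0.6247, -0.4490], [0.4685, -0.4390], [0.6247, 0.7783]], R = [[6.4031, 0.3123], [0.0000, 4.8890]]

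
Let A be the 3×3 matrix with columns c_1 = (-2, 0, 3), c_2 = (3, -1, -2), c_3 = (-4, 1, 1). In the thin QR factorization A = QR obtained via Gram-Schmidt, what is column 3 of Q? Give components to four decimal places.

c_1 = (-2, 0, 3); ‖c_1‖ = 3.6056, so e_1 = (-0.5547, 0.0000, 0.8321).
e_1·c_2 = (-0.5547)·3 + 0.0000·(-1) + 0.8321·(-2) = -3.3282.
u_2 = c_2 + 3.3282·e_1 = (1.1538, -1.0000, 0.7692).
‖u_2‖ = 1.7097, so e_2 = (0.6749, -0.5849, 0.4499).
e_1·c_3 = (-0.5547)·(-4) + 0.0000·1 + 0.8321·1 = 3.0509; e_2·c_3 = 0.6749·(-4) + (-0.5849)·1 + 0.4499·1 = -2.8345.
u_3 = c_3 − 3.0509·e_1 + 2.8345·e_2 = (-0.3947, -0.6579, -0.2632).
‖u_3‖ = 0.8111, so e_3 = (-0.4867, -0.8111, -0.3244).

e_3 = (-0.4867, -0.8111, -0.3244)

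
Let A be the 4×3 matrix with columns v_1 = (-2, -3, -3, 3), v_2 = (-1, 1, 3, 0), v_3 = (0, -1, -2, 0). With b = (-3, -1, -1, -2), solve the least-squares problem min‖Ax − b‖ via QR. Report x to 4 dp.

x = (-0.6909, 4.1636, 7.6727)

v_1 = (-2, -3, -3, 3); ‖v_1‖ = 5.5678, so e_1 = (-0.3592, -0.5388, -0.5388, 0.5388).
e_1·v_2 = (-0.3592)·(-1) + (-0.5388)·1 + (-0.5388)·3 + 0.5388·0 = -1.7961.
u_2 = v_2 + 1.7961·e_1 = (-1.6452, 0.0323, 2.0323, 0.9677).
‖u_2‖ = 2.7882, so e_2 = (-0.5900, 0.0116, 0.7289, 0.3471).
e_1·v_3 = (-0.3592)·0 + (-0.5388)·(-1) + (-0.5388)·(-2) + 0.5388·0 = 1.6164; e_2·v_3 = (-0.5900)·0 + 0.0116·(-1) + 0.7289·(-2) + 0.3471·0 = -1.4693.
u_3 = v_3 − 1.6164·e_1 + 1.4693·e_2 = (-0.2863, -0.1120, -0.0581, -0.3610).
‖u_3‖ = 0.4777, so e_3 = (-0.5993, -0.2345, -0.1216, -0.7557).
Qᵀb = (1.0776, 0.3355, 3.6654).
Back-substitute: x_3 = 3.6654/0.4777 = 7.6727.
x_2 = (0.3355 + 1.4693·7.6727)/2.7882 = 4.1636.
x_1 = (1.0776 + 1.7961·4.1636 − 1.6164·7.6727)/5.5678 = -0.6909.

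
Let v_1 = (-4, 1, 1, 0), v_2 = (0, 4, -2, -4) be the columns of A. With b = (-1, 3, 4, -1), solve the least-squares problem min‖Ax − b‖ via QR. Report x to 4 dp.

v_1 = (-4, 1, 1, 0); ‖v_1‖ = 4.2426, so q_1 = (-0.9428, 0.2357, 0.2357, 0.0000).
q_1·v_2 = (-0.9428)·0 + 0.2357·4 + 0.2357·(-2) + 0.0000·(-4) = 0.4714.
u_2 = v_2 − 0.4714·q_1 = (0.4444, 3.8889, -2.1111, -4.0000).
‖u_2‖ = 5.9815, so q_2 = (0.0743, 0.6502, -0.3529, -0.6687).
Qᵀb = (2.5927, 1.1331).
Back-substitute: x_2 = 1.1331/5.9815 = 0.1894.
x_1 = (2.5927 − 0.4714·0.1894)/4.2426 = 0.5901.

x = (0.5901, 0.1894)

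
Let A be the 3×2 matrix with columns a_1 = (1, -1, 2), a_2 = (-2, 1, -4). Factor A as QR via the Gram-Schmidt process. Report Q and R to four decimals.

a_1 = (1, -1, 2); ‖a_1‖ = 2.4495, so e_1 = (0.4082, -0.4082, 0.8165).
e_1·a_2 = 0.4082·(-2) + (-0.4082)·1 + 0.8165·(-4) = -4.4907.
u_2 = a_2 + 4.4907·e_1 = (-0.1667, -0.8333, -0.3333).
‖u_2‖ = 0.9129, so e_2 = (-0.1826, -0.9129, -0.3651).

Q = [[0.4082, -0.1826], [-0.4082, -0.9129], [0.8165, -0.3651]], R = [[2.4495, -4.4907], [0.0000, 0.9129]]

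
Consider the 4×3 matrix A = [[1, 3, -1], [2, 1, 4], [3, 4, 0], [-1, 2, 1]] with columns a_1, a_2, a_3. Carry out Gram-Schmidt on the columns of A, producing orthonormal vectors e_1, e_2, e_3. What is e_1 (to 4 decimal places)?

a_1 = (1, 2, 3, -1); ‖a_1‖ = 3.8730, so e_1 = (0.2582, 0.5164, 0.7746, -0.2582).

e_1 = (0.2582, 0.5164, 0.7746, -0.2582)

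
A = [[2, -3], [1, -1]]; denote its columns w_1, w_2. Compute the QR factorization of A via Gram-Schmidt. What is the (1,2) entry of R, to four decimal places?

r_{12} = -3.1305

q_1 = w_1/‖w_1‖ = (2, 1)/2.2361 = (0.8944, 0.4472).
r_{12} = q_1·w_2 = -3.1305.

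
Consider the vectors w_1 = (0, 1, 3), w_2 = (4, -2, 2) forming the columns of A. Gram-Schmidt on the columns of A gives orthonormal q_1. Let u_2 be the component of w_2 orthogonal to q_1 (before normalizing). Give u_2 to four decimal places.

u_2 = (4.0000, -2.4000, 0.8000)

q_1 = w_1/‖w_1‖ = (0, 1, 3)/3.1623 = (0.0000, 0.3162, 0.9487).
r_{12} = q_1·w_2 = 1.2649.
u_2 = w_2 − 1.2649·q_1 = (4.0000, -2.4000, 0.8000).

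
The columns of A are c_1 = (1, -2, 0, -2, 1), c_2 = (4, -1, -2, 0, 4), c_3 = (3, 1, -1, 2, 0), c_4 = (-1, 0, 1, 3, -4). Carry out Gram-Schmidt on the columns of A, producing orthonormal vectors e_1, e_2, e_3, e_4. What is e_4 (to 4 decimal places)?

e_1 = c_1/‖c_1‖ = (1, -2, 0, -2, 1)/3.1623 = (0.3162, -0.6325, 0.0000, -0.6325, 0.3162).
r_{12} = e_1·c_2 = 3.1623.
u_2 = c_2 − 3.1623·e_1 = (3.0000, 1.0000, -2.0000, 2.0000, 3.0000).
‖u_2‖ = 5.1962, so e_2 = (0.5774, 0.1925, -0.3849, 0.3849, 0.5774).
r_{13} = e_1·c_3 = -0.9487; r_{23} = e_2·c_3 = 3.0792.
u_3 = c_3 + 0.9487·e_1 − 3.0792·e_2 = (1.5222, -0.1926, 0.1852, 0.2148, -1.4778).
‖u_3‖ = 2.1491, so e_3 = (0.7083, -0.0896, 0.0862, 0.1000, -0.6876).
r_{14} = e_1·c_4 = -3.4785; r_{24} = e_2·c_4 = -2.1170; r_{34} = e_3·c_4 = 2.4283.
u_4 = c_4 + 3.4785·e_1 + 2.1170·e_2 − 2.4283·e_3 = (-0.3978, -1.5750, -0.0241, 1.3721, -0.0080).
‖u_4‖ = 2.1265, so e_4 = (-0.1870, -0.7406, -0.0113, 0.6452, -0.0038).

e_4 = (-0.1870, -0.7406, -0.0113, 0.6452, -0.0038)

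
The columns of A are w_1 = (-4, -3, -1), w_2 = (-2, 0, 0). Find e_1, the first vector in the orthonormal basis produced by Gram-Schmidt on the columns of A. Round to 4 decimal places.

e_1 = (-0.7845, -0.5883, -0.1961)

w_1 = (-4, -3, -1); ‖w_1‖ = 5.0990, so e_1 = (-0.7845, -0.5883, -0.1961).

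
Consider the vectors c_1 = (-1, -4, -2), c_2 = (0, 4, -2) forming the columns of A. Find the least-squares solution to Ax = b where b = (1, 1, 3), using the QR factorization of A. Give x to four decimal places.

e_1 = c_1/‖c_1‖ = (-1, -4, -2)/4.5826 = (-0.2182, -0.8729, -0.4364).
r_{12} = e_1·c_2 = -2.6186.
u_2 = c_2 + 2.6186·e_1 = (-0.5714, 1.7143, -3.1429).
‖u_2‖ = 3.6253, so e_2 = (-0.1576, 0.4729, -0.8669).
Qᵀb = (-2.4004, -2.2855).
Back-substitute: x_2 = -2.2855/3.6253 = -0.6304.
x_1 = (-2.4004 + 2.6186·(-0.6304))/4.5826 = -0.8841.

x = (-0.8841, -0.6304)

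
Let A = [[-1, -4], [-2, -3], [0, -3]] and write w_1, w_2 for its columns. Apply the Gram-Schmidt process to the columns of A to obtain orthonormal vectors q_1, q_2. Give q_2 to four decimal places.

w_1 = (-1, -2, 0); ‖w_1‖ = 2.2361, so q_1 = (-0.4472, -0.8944, 0.0000).
q_1·w_2 = (-0.4472)·(-4) + (-0.8944)·(-3) + 0.0000·(-3) = 4.4721.
u_2 = w_2 − 4.4721·q_1 = (-2.0000, 1.0000, -3.0000).
‖u_2‖ = 3.7417, so q_2 = (-0.5345, 0.2673, -0.8018).

q_2 = (-0.5345, 0.2673, -0.8018)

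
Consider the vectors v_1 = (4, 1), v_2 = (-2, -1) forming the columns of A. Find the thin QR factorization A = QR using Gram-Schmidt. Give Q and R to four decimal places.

v_1 = (4, 1); ‖v_1‖ = 4.1231, so e_1 = (0.9701, 0.2425).
e_1·v_2 = 0.9701·(-2) + 0.2425·(-1) = -2.1828.
u_2 = v_2 + 2.1828·e_1 = (0.1176, -0.4706).
‖u_2‖ = 0.4851, so e_2 = (0.2425, -0.9701).

Q = [[0.9701, 0.2425], [0.2425, -0.9701]], R = [[4.1231, -2.1828], [0.0000, 0.4851]]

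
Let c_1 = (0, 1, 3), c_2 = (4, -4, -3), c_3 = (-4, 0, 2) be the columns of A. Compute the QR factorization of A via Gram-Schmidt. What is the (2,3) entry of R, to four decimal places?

r_{23} = -2.8925

c_1 = (0, 1, 3); ‖c_1‖ = 3.1623, so q_1 = (0.0000, 0.3162, 0.9487).
q_1·c_2 = 0.0000·4 + 0.3162·(-4) + 0.9487·(-3) = -4.1110.
u_2 = c_2 + 4.1110·q_1 = (4.0000, -2.7000, 0.9000).
‖u_2‖ = 4.9092, so q_2 = (0.8148, -0.5500, 0.1833).
r_{23} = q_2·c_3 = -2.8925.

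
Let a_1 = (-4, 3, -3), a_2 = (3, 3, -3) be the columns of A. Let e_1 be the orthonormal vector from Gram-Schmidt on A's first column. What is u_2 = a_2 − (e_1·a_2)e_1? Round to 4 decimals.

u_2 = (3.7059, 2.4706, -2.4706)

a_1 = (-4, 3, -3); ‖a_1‖ = 5.8310, so e_1 = (-0.6860, 0.5145, -0.5145).
e_1·a_2 = (-0.6860)·3 + 0.5145·3 + (-0.5145)·(-3) = 1.0290.
u_2 = a_2 − 1.0290·e_1 = (3.7059, 2.4706, -2.4706).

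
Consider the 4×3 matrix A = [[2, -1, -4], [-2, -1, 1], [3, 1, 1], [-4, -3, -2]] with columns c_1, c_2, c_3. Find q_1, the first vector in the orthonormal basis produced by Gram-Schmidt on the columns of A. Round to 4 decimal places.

c_1 = (2, -2, 3, -4); ‖c_1‖ = 5.7446, so q_1 = (0.3482, -0.3482, 0.5222, -0.6963).

q_1 = (0.3482, -0.3482, 0.5222, -0.6963)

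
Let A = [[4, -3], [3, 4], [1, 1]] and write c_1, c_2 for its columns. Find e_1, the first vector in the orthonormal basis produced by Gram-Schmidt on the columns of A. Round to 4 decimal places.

c_1 = (4, 3, 1); ‖c_1‖ = 5.0990, so e_1 = (0.7845, 0.5883, 0.1961).

e_1 = (0.7845, 0.5883, 0.1961)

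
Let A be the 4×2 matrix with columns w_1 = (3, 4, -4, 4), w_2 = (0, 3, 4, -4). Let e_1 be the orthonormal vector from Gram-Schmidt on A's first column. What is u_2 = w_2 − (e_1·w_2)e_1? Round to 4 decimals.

u_2 = (1.0526, 4.4035, 2.5965, -2.5965)

w_1 = (3, 4, -4, 4); ‖w_1‖ = 7.5498, so e_1 = (0.3974, 0.5298, -0.5298, 0.5298).
e_1·w_2 = 0.3974·0 + 0.5298·3 + (-0.5298)·4 + 0.5298·(-4) = -2.6491.
u_2 = w_2 + 2.6491·e_1 = (1.0526, 4.4035, 2.5965, -2.5965).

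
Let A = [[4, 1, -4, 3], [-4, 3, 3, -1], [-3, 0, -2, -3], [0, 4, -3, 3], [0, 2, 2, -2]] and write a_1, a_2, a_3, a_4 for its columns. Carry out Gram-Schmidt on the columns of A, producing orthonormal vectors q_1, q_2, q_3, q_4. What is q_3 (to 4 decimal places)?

q_3 = (-0.2625, 0.2673, -0.7065, -0.3710, 0.4722)

q_1 = a_1/‖a_1‖ = (4, -4, -3, 0, 0)/6.4031 = (0.6247, -0.6247, -0.4685, 0.0000, 0.0000).
r_{12} = q_1·a_2 = -1.2494.
u_2 = a_2 + 1.2494·q_1 = (1.7805, 2.2195, -0.5854, 4.0000, 2.0000).
‖u_2‖ = 5.3328, so q_2 = (0.3339, 0.4162, -0.1098, 0.7501, 0.3750).
r_{13} = q_1·a_3 = -3.4358; r_{23} = q_2·a_3 = -1.3675.
u_3 = a_3 + 3.4358·q_1 + 1.3675·q_2 = (-1.3971, 1.4228, -3.7599, -1.9743, 2.5129).
‖u_3‖ = 5.3221, so q_3 = (-0.2625, 0.2673, -0.7065, -0.3710, 0.4722).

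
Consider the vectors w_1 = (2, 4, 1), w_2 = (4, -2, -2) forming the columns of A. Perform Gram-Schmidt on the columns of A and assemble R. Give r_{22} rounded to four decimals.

e_1 = w_1/‖w_1‖ = (2, 4, 1)/4.5826 = (0.4364, 0.8729, 0.2182).
r_{12} = e_1·w_2 = -0.4364.
u_2 = w_2 + 0.4364·e_1 = (4.1905, -1.6190, -1.9048).
r_{22} = ‖u_2‖ = 4.8795.

r_{22} = 4.8795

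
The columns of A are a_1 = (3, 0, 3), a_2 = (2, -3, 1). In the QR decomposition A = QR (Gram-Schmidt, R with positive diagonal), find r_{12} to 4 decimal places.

a_1 = (3, 0, 3); ‖a_1‖ = 4.2426, so q_1 = (0.7071, 0.0000, 0.7071).
r_{12} = q_1·a_2 = 2.1213.

r_{12} = 2.1213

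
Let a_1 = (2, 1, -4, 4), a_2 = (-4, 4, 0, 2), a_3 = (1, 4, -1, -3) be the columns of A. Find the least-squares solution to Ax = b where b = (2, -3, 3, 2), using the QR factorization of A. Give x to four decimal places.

x = (-0.0799, -0.3295, -0.6364)

a_1 = (2, 1, -4, 4); ‖a_1‖ = 6.0828, so e_1 = (0.3288, 0.1644, -0.6576, 0.6576).
e_1·a_2 = 0.3288·(-4) + 0.1644·4 + (-0.6576)·0 + 0.6576·2 = 0.6576.
u_2 = a_2 − 0.6576·e_1 = (-4.2162, 3.8919, 0.4324, 1.5676).
‖u_2‖ = 5.9639, so e_2 = (-0.7070, 0.6526, 0.0725, 0.2628).
e_1·a_3 = 0.3288·1 + 0.1644·4 + (-0.6576)·(-1) + 0.6576·(-3) = -0.3288; e_2·a_3 = (-0.7070)·1 + 0.6526·4 + 0.0725·(-1) + 0.2628·(-3) = 1.0423.
u_3 = a_3 + 0.3288·e_1 − 1.0423·e_2 = (1.8450, 3.3739, -1.2918, -3.0578).
‖u_3‖ = 5.0799, so e_3 = (0.3632, 0.6642, -0.2543, -0.6019).
Qᵀb = (-0.4932, -2.6284, -3.2328).
Back-substitute: x_3 = -3.2328/5.0799 = -0.6364.
x_2 = (-2.6284 − 1.0423·(-0.6364))/5.9639 = -0.3295.
x_1 = (-0.4932 − 0.6576·(-0.3295) + 0.3288·(-0.6364))/6.0828 = -0.0799.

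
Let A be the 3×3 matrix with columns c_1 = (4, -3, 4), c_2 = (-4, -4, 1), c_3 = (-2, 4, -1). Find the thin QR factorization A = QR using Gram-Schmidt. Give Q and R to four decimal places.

Q = [[0.6247, -0.6963, -0.3534], [-0.4685, -0.6963, 0.5437], [0.6247, 0.1741, 0.7612]], R = [[6.4031, 0.0000, -3.7482], [0.0000, 5.7446, -1.5667], [0.0000, 0.0000, 2.1205]]

c_1 = (4, -3, 4); ‖c_1‖ = 6.4031, so e_1 = (0.6247, -0.4685, 0.6247).
e_1·c_2 = 0.6247·(-4) + (-0.4685)·(-4) + 0.6247·1 = 0.0000.
u_2 = c_2 + 0.0000·e_1 = (-4.0000, -4.0000, 1.0000).
‖u_2‖ = 5.7446, so e_2 = (-0.6963, -0.6963, 0.1741).
e_1·c_3 = 0.6247·(-2) + (-0.4685)·4 + 0.6247·(-1) = -3.7482; e_2·c_3 = (-0.6963)·(-2) + (-0.6963)·4 + 0.1741·(-1) = -1.5667.
u_3 = c_3 + 3.7482·e_1 + 1.5667·e_2 = (-0.7494, 1.1530, 1.6142).
‖u_3‖ = 2.1205, so e_3 = (-0.3534, 0.5437, 0.7612).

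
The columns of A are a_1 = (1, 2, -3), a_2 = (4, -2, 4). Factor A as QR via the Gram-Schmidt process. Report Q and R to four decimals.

a_1 = (1, 2, -3); ‖a_1‖ = 3.7417, so q_1 = (0.2673, 0.5345, -0.8018).
q_1·a_2 = 0.2673·4 + 0.5345·(-2) + (-0.8018)·4 = -3.2071.
u_2 = a_2 + 3.2071·q_1 = (4.8571, -0.2857, 1.4286).
‖u_2‖ = 5.0709, so q_2 = (0.9578, -0.0563, 0.2817).

Q = [[0.2673, 0.9578], [0.5345, -0.0563], [-0.8018, 0.2817]], R = [[3.7417, -3.2071], [0.0000, 5.0709]]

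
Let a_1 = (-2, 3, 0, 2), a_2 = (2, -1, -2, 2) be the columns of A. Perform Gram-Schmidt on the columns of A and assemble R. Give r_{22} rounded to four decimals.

r_{22} = 3.5314

a_1 = (-2, 3, 0, 2); ‖a_1‖ = 4.1231, so q_1 = (-0.4851, 0.7276, 0.0000, 0.4851).
q_1·a_2 = (-0.4851)·2 + 0.7276·(-1) + 0.0000·(-2) + 0.4851·2 = -0.7276.
u_2 = a_2 + 0.7276·q_1 = (1.6471, -0.4706, -2.0000, 2.3529).
r_{22} = ‖u_2‖ = 3.5314.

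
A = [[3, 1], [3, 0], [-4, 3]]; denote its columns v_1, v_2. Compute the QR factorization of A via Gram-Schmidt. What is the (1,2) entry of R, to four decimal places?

e_1 = v_1/‖v_1‖ = (3, 3, -4)/5.8310 = (0.5145, 0.5145, -0.6860).
r_{12} = e_1·v_2 = -1.5435.

r_{12} = -1.5435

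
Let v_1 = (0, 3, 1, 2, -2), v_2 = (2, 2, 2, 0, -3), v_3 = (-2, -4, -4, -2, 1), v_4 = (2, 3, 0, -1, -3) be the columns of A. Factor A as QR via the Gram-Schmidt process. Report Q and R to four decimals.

Q = [[0.0000, 0.6290, -0.2555, 0.2715], [0.7071, -0.1048, -0.1614, 0.6438], [0.2357, 0.3844, -0.6321, -0.4901], [0.4714, -0.4892, -0.1412, -0.4372], [-0.4714, -0.4543, -0.6994, 0.2835]], R = [[4.2426, 3.2998, -5.1854, 3.0641], [0.0000, 3.1798, -1.8520, 2.7954], [0.0000, 0.0000, 3.2682, 1.2441], [0.0000, 0.0000, 0.0000, 2.0613]]

v_1 = (0, 3, 1, 2, -2); ‖v_1‖ = 4.2426, so e_1 = (0.0000, 0.7071, 0.2357, 0.4714, -0.4714).
e_1·v_2 = 0.0000·2 + 0.7071·2 + 0.2357·2 + 0.4714·0 + (-0.4714)·(-3) = 3.2998.
u_2 = v_2 − 3.2998·e_1 = (2.0000, -0.3333, 1.2222, -1.5556, -1.4444).
‖u_2‖ = 3.1798, so e_2 = (0.6290, -0.1048, 0.3844, -0.4892, -0.4543).
e_1·v_3 = 0.0000·(-2) + 0.7071·(-4) + 0.2357·(-4) + 0.4714·(-2) + (-0.4714)·1 = -5.1854; e_2·v_3 = 0.6290·(-2) + (-0.1048)·(-4) + 0.3844·(-4) + (-0.4892)·(-2) + (-0.4543)·1 = -1.8520.
u_3 = v_3 + 5.1854·e_1 + 1.8520·e_2 = (-0.8352, -0.5275, -2.0659, -0.4615, -2.2857).
‖u_3‖ = 3.2682, so e_3 = (-0.2555, -0.1614, -0.6321, -0.1412, -0.6994).
e_1·v_4 = 0.0000·2 + 0.7071·3 + 0.2357·0 + 0.4714·(-1) + (-0.4714)·(-3) = 3.0641; e_2·v_4 = 0.6290·2 + (-0.1048)·3 + 0.3844·0 + (-0.4892)·(-1) + (-0.4543)·(-3) = 2.7954; e_3·v_4 = (-0.2555)·2 + (-0.1614)·3 + (-0.6321)·0 + (-0.1412)·(-1) + (-0.6994)·(-3) = 1.2441.
u_4 = v_4 − 3.0641·e_1 − 2.7954·e_2 − 1.2441·e_3 = (0.5597, 1.3272, -1.0103, -0.9012, 0.5844).
‖u_4‖ = 2.0613, so e_4 = (0.2715, 0.6438, -0.4901, -0.4372, 0.2835).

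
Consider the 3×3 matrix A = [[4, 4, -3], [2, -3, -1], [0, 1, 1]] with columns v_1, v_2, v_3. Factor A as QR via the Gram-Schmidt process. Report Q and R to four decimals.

Q = [[0.8944, 0.4364, -0.0976], [0.4472, -0.8729, 0.1952], [0.0000, 0.2182, 0.9759]], R = [[4.4721, 2.2361, -3.1305], [0.0000, 4.5826, -0.2182], [0.0000, 0.0000, 1.0735]]

v_1 = (4, 2, 0); ‖v_1‖ = 4.4721, so e_1 = (0.8944, 0.4472, 0.0000).
e_1·v_2 = 0.8944·4 + 0.4472·(-3) + 0.0000·1 = 2.2361.
u_2 = v_2 − 2.2361·e_1 = (2.0000, -4.0000, 1.0000).
‖u_2‖ = 4.5826, so e_2 = (0.4364, -0.8729, 0.2182).
e_1·v_3 = 0.8944·(-3) + 0.4472·(-1) + 0.0000·1 = -3.1305; e_2·v_3 = 0.4364·(-3) + (-0.8729)·(-1) + 0.2182·1 = -0.2182.
u_3 = v_3 + 3.1305·e_1 + 0.2182·e_2 = (-0.1048, 0.2095, 1.0476).
‖u_3‖ = 1.0735, so e_3 = (-0.0976, 0.1952, 0.9759).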